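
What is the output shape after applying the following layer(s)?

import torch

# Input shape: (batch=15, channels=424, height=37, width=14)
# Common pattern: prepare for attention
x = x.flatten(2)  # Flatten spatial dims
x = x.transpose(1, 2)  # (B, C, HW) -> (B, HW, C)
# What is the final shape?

Input shape: (15, 424, 37, 14)
  -> after flatten(2): (15, 424, 518)
Output shape: (15, 518, 424)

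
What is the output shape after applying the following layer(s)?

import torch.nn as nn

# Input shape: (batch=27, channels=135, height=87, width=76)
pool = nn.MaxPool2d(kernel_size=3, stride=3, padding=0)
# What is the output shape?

Input shape: (27, 135, 87, 76)
Output shape: (27, 135, 29, 25)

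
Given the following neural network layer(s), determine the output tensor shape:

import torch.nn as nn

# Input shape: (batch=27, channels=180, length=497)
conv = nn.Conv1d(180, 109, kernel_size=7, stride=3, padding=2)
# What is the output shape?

Input shape: (27, 180, 497)
Output shape: (27, 109, 165)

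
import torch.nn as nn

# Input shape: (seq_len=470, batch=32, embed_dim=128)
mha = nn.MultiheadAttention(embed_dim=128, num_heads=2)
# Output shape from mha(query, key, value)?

Input shape: (470, 32, 128)
Output shape: (470, 32, 128)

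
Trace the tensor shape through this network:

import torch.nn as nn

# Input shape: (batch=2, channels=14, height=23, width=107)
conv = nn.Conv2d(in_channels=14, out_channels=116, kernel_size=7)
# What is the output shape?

Input shape: (2, 14, 23, 107)
Output shape: (2, 116, 17, 101)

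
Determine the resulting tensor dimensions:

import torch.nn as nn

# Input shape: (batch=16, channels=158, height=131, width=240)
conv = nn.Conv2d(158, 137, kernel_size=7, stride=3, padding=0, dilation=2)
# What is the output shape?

Input shape: (16, 158, 131, 240)
Output shape: (16, 137, 40, 76)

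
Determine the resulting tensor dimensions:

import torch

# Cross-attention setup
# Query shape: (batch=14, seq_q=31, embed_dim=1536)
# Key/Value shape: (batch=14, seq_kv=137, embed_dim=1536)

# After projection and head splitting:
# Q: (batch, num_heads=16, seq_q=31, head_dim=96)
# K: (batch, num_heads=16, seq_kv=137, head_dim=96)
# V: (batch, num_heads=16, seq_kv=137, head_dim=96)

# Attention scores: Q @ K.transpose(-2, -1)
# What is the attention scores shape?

Input shape: (14, 31, 1536)
Output shape: (14, 16, 31, 137)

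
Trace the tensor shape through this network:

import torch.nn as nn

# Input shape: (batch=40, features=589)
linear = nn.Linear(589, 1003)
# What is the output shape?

Input shape: (40, 589)
Output shape: (40, 1003)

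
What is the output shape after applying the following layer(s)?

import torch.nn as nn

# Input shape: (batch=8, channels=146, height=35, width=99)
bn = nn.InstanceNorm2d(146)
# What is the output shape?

Input shape: (8, 146, 35, 99)
Output shape: (8, 146, 35, 99)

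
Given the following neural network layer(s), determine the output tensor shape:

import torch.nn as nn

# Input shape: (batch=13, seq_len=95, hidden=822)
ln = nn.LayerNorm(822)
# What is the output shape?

Input shape: (13, 95, 822)
Output shape: (13, 95, 822)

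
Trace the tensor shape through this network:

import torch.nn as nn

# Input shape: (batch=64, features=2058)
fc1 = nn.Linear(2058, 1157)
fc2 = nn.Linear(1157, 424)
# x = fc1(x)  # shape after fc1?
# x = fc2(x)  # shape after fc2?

Input shape: (64, 2058)
  -> after fc1: (64, 1157)
Output shape: (64, 424)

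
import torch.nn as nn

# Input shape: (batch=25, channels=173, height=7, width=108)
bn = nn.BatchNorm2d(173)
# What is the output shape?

Input shape: (25, 173, 7, 108)
Output shape: (25, 173, 7, 108)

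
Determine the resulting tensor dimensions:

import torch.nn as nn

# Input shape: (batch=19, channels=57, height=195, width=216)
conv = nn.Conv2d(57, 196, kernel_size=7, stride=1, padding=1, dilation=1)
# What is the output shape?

Input shape: (19, 57, 195, 216)
Output shape: (19, 196, 191, 212)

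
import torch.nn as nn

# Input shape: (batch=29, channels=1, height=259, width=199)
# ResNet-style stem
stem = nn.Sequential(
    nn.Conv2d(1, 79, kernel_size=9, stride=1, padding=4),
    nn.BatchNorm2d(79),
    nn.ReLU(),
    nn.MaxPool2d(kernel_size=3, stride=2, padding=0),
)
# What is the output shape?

Input shape: (29, 1, 259, 199)
  -> after Conv2d 9x9 stride=1: (29, 79, 259, 199)
Output shape: (29, 79, 129, 99)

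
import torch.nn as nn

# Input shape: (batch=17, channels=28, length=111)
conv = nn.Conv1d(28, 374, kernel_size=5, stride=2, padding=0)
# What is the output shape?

Input shape: (17, 28, 111)
Output shape: (17, 374, 54)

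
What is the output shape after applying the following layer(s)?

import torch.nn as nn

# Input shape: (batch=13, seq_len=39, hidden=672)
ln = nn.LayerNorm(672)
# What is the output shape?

Input shape: (13, 39, 672)
Output shape: (13, 39, 672)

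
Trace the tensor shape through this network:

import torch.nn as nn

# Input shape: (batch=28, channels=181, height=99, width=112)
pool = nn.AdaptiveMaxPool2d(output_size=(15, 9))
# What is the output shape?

Input shape: (28, 181, 99, 112)
Output shape: (28, 181, 15, 9)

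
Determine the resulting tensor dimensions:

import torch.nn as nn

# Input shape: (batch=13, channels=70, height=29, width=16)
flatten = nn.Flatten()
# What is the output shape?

Input shape: (13, 70, 29, 16)
Output shape: (13, 32480)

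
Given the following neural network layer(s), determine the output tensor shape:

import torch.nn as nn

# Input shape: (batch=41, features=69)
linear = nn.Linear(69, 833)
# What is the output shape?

Input shape: (41, 69)
Output shape: (41, 833)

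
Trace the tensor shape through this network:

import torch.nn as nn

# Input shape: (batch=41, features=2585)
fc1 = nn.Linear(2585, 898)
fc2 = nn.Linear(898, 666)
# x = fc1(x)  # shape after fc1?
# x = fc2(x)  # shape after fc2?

Input shape: (41, 2585)
  -> after fc1: (41, 898)
Output shape: (41, 666)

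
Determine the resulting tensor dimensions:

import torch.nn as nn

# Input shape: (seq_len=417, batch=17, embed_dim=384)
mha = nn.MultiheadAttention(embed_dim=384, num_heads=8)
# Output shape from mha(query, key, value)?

Input shape: (417, 17, 384)
Output shape: (417, 17, 384)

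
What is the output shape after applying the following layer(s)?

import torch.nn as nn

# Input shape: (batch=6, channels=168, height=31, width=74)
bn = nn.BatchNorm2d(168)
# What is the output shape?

Input shape: (6, 168, 31, 74)
Output shape: (6, 168, 31, 74)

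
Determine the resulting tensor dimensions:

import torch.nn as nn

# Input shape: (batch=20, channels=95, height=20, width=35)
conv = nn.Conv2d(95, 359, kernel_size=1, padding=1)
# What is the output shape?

Input shape: (20, 95, 20, 35)
Output shape: (20, 359, 22, 37)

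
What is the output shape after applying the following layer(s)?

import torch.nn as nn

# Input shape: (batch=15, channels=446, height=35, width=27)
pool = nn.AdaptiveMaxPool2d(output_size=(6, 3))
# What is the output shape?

Input shape: (15, 446, 35, 27)
Output shape: (15, 446, 6, 3)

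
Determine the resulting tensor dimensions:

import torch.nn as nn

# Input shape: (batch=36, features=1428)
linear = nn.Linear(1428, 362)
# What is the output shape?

Input shape: (36, 1428)
Output shape: (36, 362)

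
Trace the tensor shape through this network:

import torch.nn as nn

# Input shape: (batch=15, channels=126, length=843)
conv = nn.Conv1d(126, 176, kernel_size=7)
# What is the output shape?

Input shape: (15, 126, 843)
Output shape: (15, 176, 837)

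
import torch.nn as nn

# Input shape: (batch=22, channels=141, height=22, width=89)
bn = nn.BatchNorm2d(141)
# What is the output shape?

Input shape: (22, 141, 22, 89)
Output shape: (22, 141, 22, 89)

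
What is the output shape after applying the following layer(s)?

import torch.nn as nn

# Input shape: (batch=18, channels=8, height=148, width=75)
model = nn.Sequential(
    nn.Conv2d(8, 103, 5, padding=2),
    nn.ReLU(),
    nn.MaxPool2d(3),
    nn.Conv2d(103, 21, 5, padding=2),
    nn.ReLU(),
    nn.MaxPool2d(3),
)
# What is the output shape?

Input shape: (18, 8, 148, 75)
  -> after first Conv2d: (18, 103, 148, 75)
  -> after first MaxPool2d: (18, 103, 49, 25)
  -> after second Conv2d: (18, 21, 49, 25)
Output shape: (18, 21, 16, 8)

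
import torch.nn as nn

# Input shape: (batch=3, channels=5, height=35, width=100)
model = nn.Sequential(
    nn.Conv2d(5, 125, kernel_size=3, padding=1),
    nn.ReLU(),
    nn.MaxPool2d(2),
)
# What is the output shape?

Input shape: (3, 5, 35, 100)
  -> after Conv2d: (3, 125, 35, 100)
  -> after ReLU: (3, 125, 35, 100)
Output shape: (3, 125, 17, 50)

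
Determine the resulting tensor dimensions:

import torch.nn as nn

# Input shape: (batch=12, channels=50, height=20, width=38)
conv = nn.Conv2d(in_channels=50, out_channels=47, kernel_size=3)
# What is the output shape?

Input shape: (12, 50, 20, 38)
Output shape: (12, 47, 18, 36)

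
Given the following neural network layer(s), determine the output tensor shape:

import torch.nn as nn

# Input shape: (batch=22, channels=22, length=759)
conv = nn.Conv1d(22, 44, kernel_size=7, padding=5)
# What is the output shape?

Input shape: (22, 22, 759)
Output shape: (22, 44, 763)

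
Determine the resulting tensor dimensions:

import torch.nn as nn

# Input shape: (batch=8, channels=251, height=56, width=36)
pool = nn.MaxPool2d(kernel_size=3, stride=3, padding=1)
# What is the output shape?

Input shape: (8, 251, 56, 36)
Output shape: (8, 251, 19, 12)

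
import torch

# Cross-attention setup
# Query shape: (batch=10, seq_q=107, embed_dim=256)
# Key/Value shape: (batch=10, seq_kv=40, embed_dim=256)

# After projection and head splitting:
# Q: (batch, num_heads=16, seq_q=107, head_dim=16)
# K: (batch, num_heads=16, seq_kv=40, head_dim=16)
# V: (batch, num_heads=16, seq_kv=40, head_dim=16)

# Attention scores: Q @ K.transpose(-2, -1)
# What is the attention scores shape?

Input shape: (10, 107, 256)
Output shape: (10, 16, 107, 40)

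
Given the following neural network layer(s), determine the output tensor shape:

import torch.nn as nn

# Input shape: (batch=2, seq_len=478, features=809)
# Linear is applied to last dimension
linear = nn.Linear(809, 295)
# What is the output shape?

Input shape: (2, 478, 809)
Output shape: (2, 478, 295)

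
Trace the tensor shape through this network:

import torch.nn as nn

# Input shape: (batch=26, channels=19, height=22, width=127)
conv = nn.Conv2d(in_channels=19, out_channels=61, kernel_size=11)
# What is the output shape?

Input shape: (26, 19, 22, 127)
Output shape: (26, 61, 12, 117)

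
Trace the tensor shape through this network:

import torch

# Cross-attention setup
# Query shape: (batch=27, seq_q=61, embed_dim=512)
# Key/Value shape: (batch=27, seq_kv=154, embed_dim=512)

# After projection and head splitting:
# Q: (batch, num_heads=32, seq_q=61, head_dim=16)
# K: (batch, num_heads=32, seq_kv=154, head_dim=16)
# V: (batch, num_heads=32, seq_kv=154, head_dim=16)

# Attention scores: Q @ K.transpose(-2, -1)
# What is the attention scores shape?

Input shape: (27, 61, 512)
Output shape: (27, 32, 61, 154)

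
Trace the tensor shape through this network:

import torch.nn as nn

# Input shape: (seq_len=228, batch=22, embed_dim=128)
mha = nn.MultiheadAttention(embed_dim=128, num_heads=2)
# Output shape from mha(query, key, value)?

Input shape: (228, 22, 128)
Output shape: (228, 22, 128)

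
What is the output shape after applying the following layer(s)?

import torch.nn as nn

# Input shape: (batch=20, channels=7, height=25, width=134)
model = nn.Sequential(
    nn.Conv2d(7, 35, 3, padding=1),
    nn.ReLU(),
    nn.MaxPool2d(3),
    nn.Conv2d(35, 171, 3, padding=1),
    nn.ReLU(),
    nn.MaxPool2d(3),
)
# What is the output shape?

Input shape: (20, 7, 25, 134)
  -> after first Conv2d: (20, 35, 25, 134)
  -> after first MaxPool2d: (20, 35, 8, 44)
  -> after second Conv2d: (20, 171, 8, 44)
Output shape: (20, 171, 2, 14)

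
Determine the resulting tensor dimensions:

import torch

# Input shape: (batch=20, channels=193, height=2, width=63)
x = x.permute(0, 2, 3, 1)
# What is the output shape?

Input shape: (20, 193, 2, 63)
Output shape: (20, 2, 63, 193)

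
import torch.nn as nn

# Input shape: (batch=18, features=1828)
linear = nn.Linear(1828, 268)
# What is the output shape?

Input shape: (18, 1828)
Output shape: (18, 268)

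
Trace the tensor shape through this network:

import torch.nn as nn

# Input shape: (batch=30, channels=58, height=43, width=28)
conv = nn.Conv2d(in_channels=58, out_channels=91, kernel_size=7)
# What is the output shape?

Input shape: (30, 58, 43, 28)
Output shape: (30, 91, 37, 22)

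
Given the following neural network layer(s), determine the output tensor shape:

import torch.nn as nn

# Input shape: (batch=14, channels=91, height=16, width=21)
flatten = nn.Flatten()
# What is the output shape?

Input shape: (14, 91, 16, 21)
Output shape: (14, 30576)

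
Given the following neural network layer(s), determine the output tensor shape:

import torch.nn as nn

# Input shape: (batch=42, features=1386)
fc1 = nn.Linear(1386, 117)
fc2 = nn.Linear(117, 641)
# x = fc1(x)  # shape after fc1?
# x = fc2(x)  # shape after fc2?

Input shape: (42, 1386)
  -> after fc1: (42, 117)
Output shape: (42, 641)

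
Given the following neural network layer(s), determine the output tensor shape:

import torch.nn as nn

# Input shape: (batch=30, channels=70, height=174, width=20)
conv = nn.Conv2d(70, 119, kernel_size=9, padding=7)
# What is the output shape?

Input shape: (30, 70, 174, 20)
Output shape: (30, 119, 180, 26)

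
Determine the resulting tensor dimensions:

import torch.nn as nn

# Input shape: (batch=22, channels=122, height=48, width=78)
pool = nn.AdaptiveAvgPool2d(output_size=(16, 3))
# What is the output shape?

Input shape: (22, 122, 48, 78)
Output shape: (22, 122, 16, 3)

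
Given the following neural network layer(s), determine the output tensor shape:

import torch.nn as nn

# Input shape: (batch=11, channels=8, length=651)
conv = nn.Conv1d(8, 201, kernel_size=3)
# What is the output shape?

Input shape: (11, 8, 651)
Output shape: (11, 201, 649)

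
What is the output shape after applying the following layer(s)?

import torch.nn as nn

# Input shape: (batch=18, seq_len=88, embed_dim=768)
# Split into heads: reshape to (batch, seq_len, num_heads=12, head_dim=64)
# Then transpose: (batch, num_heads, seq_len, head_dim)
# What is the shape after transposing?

Input shape: (18, 88, 768)
  -> after reshape: (18, 88, 12, 64)
Output shape: (18, 12, 88, 64)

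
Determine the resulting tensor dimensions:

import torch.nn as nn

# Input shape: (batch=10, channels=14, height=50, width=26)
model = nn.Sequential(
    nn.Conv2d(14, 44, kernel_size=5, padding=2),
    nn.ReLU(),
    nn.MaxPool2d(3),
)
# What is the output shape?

Input shape: (10, 14, 50, 26)
  -> after Conv2d: (10, 44, 50, 26)
  -> after ReLU: (10, 44, 50, 26)
Output shape: (10, 44, 16, 8)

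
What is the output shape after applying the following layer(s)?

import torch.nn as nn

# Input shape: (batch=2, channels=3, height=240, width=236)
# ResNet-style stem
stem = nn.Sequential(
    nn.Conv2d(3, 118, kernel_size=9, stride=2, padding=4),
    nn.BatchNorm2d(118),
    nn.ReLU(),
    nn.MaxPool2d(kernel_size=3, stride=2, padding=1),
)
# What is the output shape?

Input shape: (2, 3, 240, 236)
  -> after Conv2d 9x9 stride=2: (2, 118, 120, 118)
Output shape: (2, 118, 60, 59)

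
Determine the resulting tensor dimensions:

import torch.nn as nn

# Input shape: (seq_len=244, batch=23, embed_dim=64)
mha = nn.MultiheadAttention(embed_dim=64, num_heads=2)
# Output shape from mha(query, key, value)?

Input shape: (244, 23, 64)
Output shape: (244, 23, 64)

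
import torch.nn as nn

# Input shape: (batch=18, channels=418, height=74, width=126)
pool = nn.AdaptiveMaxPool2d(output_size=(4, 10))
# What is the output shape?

Input shape: (18, 418, 74, 126)
Output shape: (18, 418, 4, 10)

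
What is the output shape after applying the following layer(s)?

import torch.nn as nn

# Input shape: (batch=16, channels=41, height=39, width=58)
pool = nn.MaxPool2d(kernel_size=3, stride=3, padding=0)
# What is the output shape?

Input shape: (16, 41, 39, 58)
Output shape: (16, 41, 13, 19)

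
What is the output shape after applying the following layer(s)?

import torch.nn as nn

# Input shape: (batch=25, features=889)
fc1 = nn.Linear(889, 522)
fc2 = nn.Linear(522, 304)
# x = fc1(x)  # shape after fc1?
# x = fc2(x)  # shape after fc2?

Input shape: (25, 889)
  -> after fc1: (25, 522)
Output shape: (25, 304)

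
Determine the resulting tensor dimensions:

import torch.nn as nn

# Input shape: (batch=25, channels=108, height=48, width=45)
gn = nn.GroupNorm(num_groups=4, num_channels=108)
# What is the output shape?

Input shape: (25, 108, 48, 45)
Output shape: (25, 108, 48, 45)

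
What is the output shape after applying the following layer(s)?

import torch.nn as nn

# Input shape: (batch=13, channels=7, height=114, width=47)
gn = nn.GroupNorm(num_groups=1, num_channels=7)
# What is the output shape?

Input shape: (13, 7, 114, 47)
Output shape: (13, 7, 114, 47)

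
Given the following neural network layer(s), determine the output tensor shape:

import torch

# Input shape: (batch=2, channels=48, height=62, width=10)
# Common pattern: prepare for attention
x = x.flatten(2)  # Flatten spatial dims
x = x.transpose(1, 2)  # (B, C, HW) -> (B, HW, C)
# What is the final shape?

Input shape: (2, 48, 62, 10)
  -> after flatten(2): (2, 48, 620)
Output shape: (2, 620, 48)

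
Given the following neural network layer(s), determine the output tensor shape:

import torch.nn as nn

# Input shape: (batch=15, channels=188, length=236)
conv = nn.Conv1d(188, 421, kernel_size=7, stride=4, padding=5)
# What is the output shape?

Input shape: (15, 188, 236)
Output shape: (15, 421, 60)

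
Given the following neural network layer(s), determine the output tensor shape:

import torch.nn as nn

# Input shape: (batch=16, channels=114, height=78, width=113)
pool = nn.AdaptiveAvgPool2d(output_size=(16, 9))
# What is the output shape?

Input shape: (16, 114, 78, 113)
Output shape: (16, 114, 16, 9)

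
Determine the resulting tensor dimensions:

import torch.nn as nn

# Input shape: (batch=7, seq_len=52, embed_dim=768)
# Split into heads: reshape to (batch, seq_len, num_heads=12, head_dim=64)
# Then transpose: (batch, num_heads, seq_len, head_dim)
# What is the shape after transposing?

Input shape: (7, 52, 768)
  -> after reshape: (7, 52, 12, 64)
Output shape: (7, 12, 52, 64)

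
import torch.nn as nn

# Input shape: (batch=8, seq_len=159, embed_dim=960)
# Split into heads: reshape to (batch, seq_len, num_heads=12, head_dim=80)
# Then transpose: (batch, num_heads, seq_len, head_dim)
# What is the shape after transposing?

Input shape: (8, 159, 960)
  -> after reshape: (8, 159, 12, 80)
Output shape: (8, 12, 159, 80)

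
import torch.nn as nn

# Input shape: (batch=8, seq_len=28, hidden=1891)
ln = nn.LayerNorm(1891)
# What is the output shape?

Input shape: (8, 28, 1891)
Output shape: (8, 28, 1891)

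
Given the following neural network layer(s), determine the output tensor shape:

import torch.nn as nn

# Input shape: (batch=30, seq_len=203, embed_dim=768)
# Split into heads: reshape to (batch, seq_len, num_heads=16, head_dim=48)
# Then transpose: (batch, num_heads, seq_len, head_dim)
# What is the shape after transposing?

Input shape: (30, 203, 768)
  -> after reshape: (30, 203, 16, 48)
Output shape: (30, 16, 203, 48)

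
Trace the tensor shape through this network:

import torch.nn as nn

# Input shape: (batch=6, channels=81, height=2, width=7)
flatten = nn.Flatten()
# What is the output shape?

Input shape: (6, 81, 2, 7)
Output shape: (6, 1134)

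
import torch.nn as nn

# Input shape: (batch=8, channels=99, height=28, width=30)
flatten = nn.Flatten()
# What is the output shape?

Input shape: (8, 99, 28, 30)
Output shape: (8, 83160)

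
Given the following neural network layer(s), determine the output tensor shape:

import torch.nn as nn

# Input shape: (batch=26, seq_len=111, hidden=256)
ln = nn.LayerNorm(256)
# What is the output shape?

Input shape: (26, 111, 256)
Output shape: (26, 111, 256)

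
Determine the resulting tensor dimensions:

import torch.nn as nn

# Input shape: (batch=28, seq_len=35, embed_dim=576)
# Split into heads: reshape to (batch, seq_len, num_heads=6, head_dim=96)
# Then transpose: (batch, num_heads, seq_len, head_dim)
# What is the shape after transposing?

Input shape: (28, 35, 576)
  -> after reshape: (28, 35, 6, 96)
Output shape: (28, 6, 35, 96)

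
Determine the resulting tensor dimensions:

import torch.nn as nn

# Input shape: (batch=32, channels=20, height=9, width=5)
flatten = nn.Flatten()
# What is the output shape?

Input shape: (32, 20, 9, 5)
Output shape: (32, 900)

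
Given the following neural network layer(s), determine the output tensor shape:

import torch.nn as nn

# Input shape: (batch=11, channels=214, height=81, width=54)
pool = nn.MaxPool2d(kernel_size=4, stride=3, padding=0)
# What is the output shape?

Input shape: (11, 214, 81, 54)
Output shape: (11, 214, 26, 17)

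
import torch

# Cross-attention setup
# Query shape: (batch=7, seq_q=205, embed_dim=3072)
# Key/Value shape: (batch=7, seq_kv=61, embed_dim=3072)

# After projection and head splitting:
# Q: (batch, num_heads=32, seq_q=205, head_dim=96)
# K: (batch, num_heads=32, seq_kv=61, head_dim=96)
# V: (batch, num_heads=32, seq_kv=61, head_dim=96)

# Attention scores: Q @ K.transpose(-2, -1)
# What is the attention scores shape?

Input shape: (7, 205, 3072)
Output shape: (7, 32, 205, 61)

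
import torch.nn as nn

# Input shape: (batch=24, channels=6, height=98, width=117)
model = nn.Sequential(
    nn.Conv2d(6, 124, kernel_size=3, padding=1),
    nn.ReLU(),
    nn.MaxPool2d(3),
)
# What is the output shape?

Input shape: (24, 6, 98, 117)
  -> after Conv2d: (24, 124, 98, 117)
  -> after ReLU: (24, 124, 98, 117)
Output shape: (24, 124, 32, 39)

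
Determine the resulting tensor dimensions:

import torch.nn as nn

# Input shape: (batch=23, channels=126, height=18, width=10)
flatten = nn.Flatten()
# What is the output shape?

Input shape: (23, 126, 18, 10)
Output shape: (23, 22680)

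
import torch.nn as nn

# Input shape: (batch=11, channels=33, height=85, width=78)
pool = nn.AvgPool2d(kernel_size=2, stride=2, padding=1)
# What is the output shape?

Input shape: (11, 33, 85, 78)
Output shape: (11, 33, 43, 40)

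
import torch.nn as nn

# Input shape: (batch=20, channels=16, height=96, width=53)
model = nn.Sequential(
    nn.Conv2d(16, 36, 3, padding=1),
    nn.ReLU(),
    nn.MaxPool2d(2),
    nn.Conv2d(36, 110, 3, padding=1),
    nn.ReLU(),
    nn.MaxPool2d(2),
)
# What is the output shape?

Input shape: (20, 16, 96, 53)
  -> after first Conv2d: (20, 36, 96, 53)
  -> after first MaxPool2d: (20, 36, 48, 26)
  -> after second Conv2d: (20, 110, 48, 26)
Output shape: (20, 110, 24, 13)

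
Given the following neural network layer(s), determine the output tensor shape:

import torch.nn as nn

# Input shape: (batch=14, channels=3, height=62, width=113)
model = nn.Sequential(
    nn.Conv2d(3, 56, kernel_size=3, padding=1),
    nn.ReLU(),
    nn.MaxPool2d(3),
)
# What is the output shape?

Input shape: (14, 3, 62, 113)
  -> after Conv2d: (14, 56, 62, 113)
  -> after ReLU: (14, 56, 62, 113)
Output shape: (14, 56, 20, 37)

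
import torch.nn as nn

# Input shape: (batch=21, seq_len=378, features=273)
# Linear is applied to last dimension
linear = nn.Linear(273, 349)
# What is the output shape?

Input shape: (21, 378, 273)
Output shape: (21, 378, 349)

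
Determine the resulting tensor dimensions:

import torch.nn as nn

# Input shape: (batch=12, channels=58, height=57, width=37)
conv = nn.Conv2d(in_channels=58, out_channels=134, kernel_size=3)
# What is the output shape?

Input shape: (12, 58, 57, 37)
Output shape: (12, 134, 55, 35)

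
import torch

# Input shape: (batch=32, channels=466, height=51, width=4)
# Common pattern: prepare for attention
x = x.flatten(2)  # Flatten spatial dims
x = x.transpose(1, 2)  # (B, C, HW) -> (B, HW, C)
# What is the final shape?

Input shape: (32, 466, 51, 4)
  -> after flatten(2): (32, 466, 204)
Output shape: (32, 204, 466)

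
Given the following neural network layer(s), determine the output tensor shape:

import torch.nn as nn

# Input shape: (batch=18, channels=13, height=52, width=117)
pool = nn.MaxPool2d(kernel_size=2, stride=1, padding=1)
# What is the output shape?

Input shape: (18, 13, 52, 117)
Output shape: (18, 13, 53, 118)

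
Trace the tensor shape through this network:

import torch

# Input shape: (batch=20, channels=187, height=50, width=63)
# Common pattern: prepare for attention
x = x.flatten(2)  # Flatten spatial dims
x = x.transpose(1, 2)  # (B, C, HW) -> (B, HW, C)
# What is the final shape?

Input shape: (20, 187, 50, 63)
  -> after flatten(2): (20, 187, 3150)
Output shape: (20, 3150, 187)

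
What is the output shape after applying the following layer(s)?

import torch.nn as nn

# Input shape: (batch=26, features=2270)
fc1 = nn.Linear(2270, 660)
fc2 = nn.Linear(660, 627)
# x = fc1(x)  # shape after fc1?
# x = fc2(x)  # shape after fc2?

Input shape: (26, 2270)
  -> after fc1: (26, 660)
Output shape: (26, 627)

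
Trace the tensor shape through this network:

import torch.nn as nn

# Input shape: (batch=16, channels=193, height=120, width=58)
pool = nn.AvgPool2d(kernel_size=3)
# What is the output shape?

Input shape: (16, 193, 120, 58)
Output shape: (16, 193, 40, 19)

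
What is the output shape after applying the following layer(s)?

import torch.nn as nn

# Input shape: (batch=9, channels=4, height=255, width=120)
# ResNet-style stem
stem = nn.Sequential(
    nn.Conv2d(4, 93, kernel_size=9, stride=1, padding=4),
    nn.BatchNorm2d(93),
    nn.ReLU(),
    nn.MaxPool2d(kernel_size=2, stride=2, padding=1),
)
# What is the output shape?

Input shape: (9, 4, 255, 120)
  -> after Conv2d 9x9 stride=1: (9, 93, 255, 120)
Output shape: (9, 93, 128, 61)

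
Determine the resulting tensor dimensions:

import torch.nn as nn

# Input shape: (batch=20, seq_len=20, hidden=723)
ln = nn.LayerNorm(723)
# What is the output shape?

Input shape: (20, 20, 723)
Output shape: (20, 20, 723)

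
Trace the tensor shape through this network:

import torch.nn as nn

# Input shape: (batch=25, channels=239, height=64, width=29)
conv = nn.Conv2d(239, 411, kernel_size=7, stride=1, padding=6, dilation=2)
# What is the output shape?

Input shape: (25, 239, 64, 29)
Output shape: (25, 411, 64, 29)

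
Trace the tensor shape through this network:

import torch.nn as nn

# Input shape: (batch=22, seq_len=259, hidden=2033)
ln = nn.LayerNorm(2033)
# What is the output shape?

Input shape: (22, 259, 2033)
Output shape: (22, 259, 2033)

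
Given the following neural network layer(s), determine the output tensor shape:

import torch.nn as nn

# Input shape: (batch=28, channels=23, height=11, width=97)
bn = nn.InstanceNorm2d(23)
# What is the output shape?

Input shape: (28, 23, 11, 97)
Output shape: (28, 23, 11, 97)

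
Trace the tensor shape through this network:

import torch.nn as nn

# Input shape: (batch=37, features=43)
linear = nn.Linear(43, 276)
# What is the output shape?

Input shape: (37, 43)
Output shape: (37, 276)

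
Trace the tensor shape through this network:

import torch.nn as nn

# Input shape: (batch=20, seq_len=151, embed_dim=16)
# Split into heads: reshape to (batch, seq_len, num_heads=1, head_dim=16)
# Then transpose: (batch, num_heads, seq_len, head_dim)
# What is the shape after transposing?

Input shape: (20, 151, 16)
  -> after reshape: (20, 151, 1, 16)
Output shape: (20, 1, 151, 16)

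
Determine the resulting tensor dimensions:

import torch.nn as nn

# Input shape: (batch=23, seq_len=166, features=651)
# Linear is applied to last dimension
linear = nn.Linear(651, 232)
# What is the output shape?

Input shape: (23, 166, 651)
Output shape: (23, 166, 232)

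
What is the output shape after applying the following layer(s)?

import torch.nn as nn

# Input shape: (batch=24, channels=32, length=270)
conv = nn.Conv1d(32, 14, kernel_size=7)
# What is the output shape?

Input shape: (24, 32, 270)
Output shape: (24, 14, 264)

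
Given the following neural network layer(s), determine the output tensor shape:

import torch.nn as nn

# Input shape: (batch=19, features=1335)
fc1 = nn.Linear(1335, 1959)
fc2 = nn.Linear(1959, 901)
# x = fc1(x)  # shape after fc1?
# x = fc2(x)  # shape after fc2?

Input shape: (19, 1335)
  -> after fc1: (19, 1959)
Output shape: (19, 901)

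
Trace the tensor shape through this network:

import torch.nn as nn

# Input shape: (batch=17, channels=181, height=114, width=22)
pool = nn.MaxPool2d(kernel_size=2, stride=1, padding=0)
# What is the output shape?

Input shape: (17, 181, 114, 22)
Output shape: (17, 181, 113, 21)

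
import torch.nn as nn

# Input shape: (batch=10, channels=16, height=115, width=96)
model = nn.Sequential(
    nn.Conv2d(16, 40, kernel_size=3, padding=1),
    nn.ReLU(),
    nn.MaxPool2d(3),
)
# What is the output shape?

Input shape: (10, 16, 115, 96)
  -> after Conv2d: (10, 40, 115, 96)
  -> after ReLU: (10, 40, 115, 96)
Output shape: (10, 40, 38, 32)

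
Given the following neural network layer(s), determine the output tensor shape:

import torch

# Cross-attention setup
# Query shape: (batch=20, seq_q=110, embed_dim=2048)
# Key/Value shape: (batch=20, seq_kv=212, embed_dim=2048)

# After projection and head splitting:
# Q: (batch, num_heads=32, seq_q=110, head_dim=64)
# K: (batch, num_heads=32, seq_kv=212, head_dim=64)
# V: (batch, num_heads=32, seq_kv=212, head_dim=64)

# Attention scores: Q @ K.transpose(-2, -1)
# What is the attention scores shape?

Input shape: (20, 110, 2048)
Output shape: (20, 32, 110, 212)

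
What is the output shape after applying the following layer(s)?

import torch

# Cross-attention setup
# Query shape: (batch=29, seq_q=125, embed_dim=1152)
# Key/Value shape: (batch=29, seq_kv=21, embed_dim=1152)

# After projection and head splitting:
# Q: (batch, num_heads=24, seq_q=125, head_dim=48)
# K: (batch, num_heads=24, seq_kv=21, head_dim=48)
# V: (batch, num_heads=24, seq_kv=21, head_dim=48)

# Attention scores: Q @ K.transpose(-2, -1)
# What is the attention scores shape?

Input shape: (29, 125, 1152)
Output shape: (29, 24, 125, 21)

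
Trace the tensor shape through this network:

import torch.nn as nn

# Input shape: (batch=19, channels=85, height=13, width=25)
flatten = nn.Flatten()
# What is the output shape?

Input shape: (19, 85, 13, 25)
Output shape: (19, 27625)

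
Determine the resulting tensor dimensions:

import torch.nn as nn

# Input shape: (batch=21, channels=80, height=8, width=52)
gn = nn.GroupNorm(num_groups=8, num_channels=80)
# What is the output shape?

Input shape: (21, 80, 8, 52)
Output shape: (21, 80, 8, 52)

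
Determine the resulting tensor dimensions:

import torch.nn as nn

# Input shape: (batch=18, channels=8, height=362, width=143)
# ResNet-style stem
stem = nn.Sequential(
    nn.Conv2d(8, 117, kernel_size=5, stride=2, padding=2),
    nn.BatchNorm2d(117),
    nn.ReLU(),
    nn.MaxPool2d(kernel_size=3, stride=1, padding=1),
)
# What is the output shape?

Input shape: (18, 8, 362, 143)
  -> after Conv2d 5x5 stride=2: (18, 117, 181, 72)
Output shape: (18, 117, 181, 72)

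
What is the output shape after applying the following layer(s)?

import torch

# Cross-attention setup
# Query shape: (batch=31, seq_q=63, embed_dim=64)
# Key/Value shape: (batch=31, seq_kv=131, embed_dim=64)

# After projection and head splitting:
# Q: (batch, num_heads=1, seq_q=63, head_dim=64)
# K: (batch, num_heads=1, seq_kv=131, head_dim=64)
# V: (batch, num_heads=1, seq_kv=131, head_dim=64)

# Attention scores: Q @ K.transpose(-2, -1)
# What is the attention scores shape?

Input shape: (31, 63, 64)
Output shape: (31, 1, 63, 131)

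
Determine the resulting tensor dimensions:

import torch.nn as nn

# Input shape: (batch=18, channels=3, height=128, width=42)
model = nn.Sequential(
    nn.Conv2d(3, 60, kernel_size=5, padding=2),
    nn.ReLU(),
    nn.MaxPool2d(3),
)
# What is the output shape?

Input shape: (18, 3, 128, 42)
  -> after Conv2d: (18, 60, 128, 42)
  -> after ReLU: (18, 60, 128, 42)
Output shape: (18, 60, 42, 14)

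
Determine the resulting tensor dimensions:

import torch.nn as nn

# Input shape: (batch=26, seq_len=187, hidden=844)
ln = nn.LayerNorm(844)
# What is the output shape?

Input shape: (26, 187, 844)
Output shape: (26, 187, 844)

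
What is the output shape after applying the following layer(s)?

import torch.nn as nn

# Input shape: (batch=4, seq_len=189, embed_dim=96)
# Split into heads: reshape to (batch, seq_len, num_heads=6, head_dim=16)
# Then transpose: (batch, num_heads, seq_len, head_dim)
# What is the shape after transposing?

Input shape: (4, 189, 96)
  -> after reshape: (4, 189, 6, 16)
Output shape: (4, 6, 189, 16)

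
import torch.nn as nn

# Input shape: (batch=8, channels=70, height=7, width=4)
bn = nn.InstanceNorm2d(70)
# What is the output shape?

Input shape: (8, 70, 7, 4)
Output shape: (8, 70, 7, 4)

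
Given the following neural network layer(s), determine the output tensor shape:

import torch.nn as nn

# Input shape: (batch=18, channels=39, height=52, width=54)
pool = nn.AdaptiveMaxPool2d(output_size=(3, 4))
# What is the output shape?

Input shape: (18, 39, 52, 54)
Output shape: (18, 39, 3, 4)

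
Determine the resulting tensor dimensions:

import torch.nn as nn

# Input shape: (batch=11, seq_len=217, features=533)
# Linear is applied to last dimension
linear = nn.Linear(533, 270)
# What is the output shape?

Input shape: (11, 217, 533)
Output shape: (11, 217, 270)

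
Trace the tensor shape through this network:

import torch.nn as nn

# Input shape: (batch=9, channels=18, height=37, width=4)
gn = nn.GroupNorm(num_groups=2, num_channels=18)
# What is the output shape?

Input shape: (9, 18, 37, 4)
Output shape: (9, 18, 37, 4)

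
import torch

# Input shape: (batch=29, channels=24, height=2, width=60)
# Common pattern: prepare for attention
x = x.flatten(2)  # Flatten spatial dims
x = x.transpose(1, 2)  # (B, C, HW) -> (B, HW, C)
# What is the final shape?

Input shape: (29, 24, 2, 60)
  -> after flatten(2): (29, 24, 120)
Output shape: (29, 120, 24)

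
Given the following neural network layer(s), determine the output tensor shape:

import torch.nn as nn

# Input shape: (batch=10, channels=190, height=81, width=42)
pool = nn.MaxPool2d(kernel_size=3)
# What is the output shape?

Input shape: (10, 190, 81, 42)
Output shape: (10, 190, 27, 14)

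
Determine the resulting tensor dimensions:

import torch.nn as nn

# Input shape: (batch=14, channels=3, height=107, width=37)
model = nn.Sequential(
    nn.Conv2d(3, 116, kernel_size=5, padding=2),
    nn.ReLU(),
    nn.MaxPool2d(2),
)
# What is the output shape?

Input shape: (14, 3, 107, 37)
  -> after Conv2d: (14, 116, 107, 37)
  -> after ReLU: (14, 116, 107, 37)
Output shape: (14, 116, 53, 18)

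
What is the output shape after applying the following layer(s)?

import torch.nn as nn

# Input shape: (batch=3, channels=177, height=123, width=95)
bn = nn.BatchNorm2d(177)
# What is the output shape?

Input shape: (3, 177, 123, 95)
Output shape: (3, 177, 123, 95)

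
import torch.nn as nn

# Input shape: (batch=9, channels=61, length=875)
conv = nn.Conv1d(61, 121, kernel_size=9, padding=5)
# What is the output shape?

Input shape: (9, 61, 875)
Output shape: (9, 121, 877)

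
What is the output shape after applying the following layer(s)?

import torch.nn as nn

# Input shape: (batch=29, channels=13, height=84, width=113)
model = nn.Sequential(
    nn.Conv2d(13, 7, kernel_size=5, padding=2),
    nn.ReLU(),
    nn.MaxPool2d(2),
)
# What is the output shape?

Input shape: (29, 13, 84, 113)
  -> after Conv2d: (29, 7, 84, 113)
  -> after ReLU: (29, 7, 84, 113)
Output shape: (29, 7, 42, 56)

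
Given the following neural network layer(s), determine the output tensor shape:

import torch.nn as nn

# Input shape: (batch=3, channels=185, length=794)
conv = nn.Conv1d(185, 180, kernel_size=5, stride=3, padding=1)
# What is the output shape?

Input shape: (3, 185, 794)
Output shape: (3, 180, 264)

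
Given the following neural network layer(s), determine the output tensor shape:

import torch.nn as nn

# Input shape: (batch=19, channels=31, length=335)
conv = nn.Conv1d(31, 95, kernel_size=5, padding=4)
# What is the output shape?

Input shape: (19, 31, 335)
Output shape: (19, 95, 339)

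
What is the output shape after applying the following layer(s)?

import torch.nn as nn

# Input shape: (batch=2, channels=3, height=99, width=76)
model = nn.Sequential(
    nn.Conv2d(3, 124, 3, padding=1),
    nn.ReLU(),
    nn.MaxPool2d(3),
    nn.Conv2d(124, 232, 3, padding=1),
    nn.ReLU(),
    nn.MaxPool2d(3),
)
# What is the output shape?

Input shape: (2, 3, 99, 76)
  -> after first Conv2d: (2, 124, 99, 76)
  -> after first MaxPool2d: (2, 124, 33, 25)
  -> after second Conv2d: (2, 232, 33, 25)
Output shape: (2, 232, 11, 8)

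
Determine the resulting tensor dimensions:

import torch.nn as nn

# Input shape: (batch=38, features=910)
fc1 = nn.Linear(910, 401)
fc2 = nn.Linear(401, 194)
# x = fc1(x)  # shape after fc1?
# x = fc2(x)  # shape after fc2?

Input shape: (38, 910)
  -> after fc1: (38, 401)
Output shape: (38, 194)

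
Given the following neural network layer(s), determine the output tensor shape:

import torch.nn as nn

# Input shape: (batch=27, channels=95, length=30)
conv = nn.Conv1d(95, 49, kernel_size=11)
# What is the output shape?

Input shape: (27, 95, 30)
Output shape: (27, 49, 20)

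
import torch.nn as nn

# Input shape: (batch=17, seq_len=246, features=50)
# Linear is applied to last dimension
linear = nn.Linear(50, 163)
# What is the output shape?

Input shape: (17, 246, 50)
Output shape: (17, 246, 163)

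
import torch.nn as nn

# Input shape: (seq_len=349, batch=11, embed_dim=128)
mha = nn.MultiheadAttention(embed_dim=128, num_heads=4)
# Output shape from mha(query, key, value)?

Input shape: (349, 11, 128)
Output shape: (349, 11, 128)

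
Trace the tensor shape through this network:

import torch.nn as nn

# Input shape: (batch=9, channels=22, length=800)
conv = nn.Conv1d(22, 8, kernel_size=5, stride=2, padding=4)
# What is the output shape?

Input shape: (9, 22, 800)
Output shape: (9, 8, 402)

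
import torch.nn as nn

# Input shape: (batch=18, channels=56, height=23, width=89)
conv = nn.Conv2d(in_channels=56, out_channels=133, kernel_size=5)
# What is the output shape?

Input shape: (18, 56, 23, 89)
Output shape: (18, 133, 19, 85)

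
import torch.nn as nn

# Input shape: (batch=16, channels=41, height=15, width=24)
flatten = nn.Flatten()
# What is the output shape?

Input shape: (16, 41, 15, 24)
Output shape: (16, 14760)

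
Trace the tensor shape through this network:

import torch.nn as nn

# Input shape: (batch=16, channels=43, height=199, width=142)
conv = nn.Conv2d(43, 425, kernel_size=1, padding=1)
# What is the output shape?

Input shape: (16, 43, 199, 142)
Output shape: (16, 425, 201, 144)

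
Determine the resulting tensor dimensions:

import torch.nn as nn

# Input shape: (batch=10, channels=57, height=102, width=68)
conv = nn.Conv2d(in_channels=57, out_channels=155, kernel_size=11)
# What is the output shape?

Input shape: (10, 57, 102, 68)
Output shape: (10, 155, 92, 58)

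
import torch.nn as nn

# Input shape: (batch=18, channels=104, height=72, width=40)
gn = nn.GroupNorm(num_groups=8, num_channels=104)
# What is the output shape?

Input shape: (18, 104, 72, 40)
Output shape: (18, 104, 72, 40)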